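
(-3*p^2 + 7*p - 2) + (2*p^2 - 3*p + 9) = -p^2 + 4*p + 7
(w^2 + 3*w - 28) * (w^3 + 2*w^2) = w^5 + 5*w^4 - 22*w^3 - 56*w^2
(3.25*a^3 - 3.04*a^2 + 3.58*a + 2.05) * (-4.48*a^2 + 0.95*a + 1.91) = -14.56*a^5 + 16.7067*a^4 - 12.7189*a^3 - 11.5894*a^2 + 8.7853*a + 3.9155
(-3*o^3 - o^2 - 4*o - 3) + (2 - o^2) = -3*o^3 - 2*o^2 - 4*o - 1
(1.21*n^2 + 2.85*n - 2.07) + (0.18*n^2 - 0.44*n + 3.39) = 1.39*n^2 + 2.41*n + 1.32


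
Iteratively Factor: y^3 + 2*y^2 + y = (y + 1)*(y^2 + y) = (y + 1)^2*(y)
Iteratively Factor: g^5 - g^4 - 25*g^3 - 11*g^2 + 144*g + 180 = (g + 2)*(g^4 - 3*g^3 - 19*g^2 + 27*g + 90) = (g + 2)*(g + 3)*(g^3 - 6*g^2 - g + 30) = (g + 2)^2*(g + 3)*(g^2 - 8*g + 15) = (g - 5)*(g + 2)^2*(g + 3)*(g - 3)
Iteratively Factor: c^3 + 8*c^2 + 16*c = (c)*(c^2 + 8*c + 16) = c*(c + 4)*(c + 4)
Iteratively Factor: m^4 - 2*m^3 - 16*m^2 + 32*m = (m + 4)*(m^3 - 6*m^2 + 8*m) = (m - 2)*(m + 4)*(m^2 - 4*m) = (m - 4)*(m - 2)*(m + 4)*(m)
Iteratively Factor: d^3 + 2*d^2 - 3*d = (d)*(d^2 + 2*d - 3) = d*(d - 1)*(d + 3)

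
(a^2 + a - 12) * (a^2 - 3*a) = a^4 - 2*a^3 - 15*a^2 + 36*a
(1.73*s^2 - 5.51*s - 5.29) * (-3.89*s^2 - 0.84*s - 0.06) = -6.7297*s^4 + 19.9807*s^3 + 25.1027*s^2 + 4.7742*s + 0.3174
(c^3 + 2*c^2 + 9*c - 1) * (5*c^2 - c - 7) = 5*c^5 + 9*c^4 + 36*c^3 - 28*c^2 - 62*c + 7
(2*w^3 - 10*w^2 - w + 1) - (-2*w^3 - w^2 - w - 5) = 4*w^3 - 9*w^2 + 6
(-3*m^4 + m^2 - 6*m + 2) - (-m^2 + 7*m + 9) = -3*m^4 + 2*m^2 - 13*m - 7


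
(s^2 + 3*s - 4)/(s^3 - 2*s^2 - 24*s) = (s - 1)/(s*(s - 6))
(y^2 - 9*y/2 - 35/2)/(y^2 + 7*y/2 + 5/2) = (y - 7)/(y + 1)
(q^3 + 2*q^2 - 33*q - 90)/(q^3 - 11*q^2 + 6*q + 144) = (q + 5)/(q - 8)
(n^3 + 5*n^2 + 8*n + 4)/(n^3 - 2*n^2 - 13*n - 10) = (n + 2)/(n - 5)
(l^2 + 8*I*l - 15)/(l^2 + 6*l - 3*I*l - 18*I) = (l^2 + 8*I*l - 15)/(l^2 + 3*l*(2 - I) - 18*I)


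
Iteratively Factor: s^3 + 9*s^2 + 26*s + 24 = (s + 3)*(s^2 + 6*s + 8) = (s + 3)*(s + 4)*(s + 2)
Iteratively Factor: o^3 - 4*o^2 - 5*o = (o)*(o^2 - 4*o - 5) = o*(o + 1)*(o - 5)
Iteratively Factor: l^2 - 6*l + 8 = (l - 4)*(l - 2)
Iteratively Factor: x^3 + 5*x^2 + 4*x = (x + 4)*(x^2 + x) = (x + 1)*(x + 4)*(x)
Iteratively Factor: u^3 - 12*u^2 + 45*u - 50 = (u - 2)*(u^2 - 10*u + 25) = (u - 5)*(u - 2)*(u - 5)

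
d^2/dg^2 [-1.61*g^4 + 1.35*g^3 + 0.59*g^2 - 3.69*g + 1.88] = -19.32*g^2 + 8.1*g + 1.18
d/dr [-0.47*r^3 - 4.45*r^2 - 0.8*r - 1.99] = -1.41*r^2 - 8.9*r - 0.8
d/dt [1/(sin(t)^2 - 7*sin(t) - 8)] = (7 - 2*sin(t))*cos(t)/((sin(t) - 8)^2*(sin(t) + 1)^2)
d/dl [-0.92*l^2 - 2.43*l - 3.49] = -1.84*l - 2.43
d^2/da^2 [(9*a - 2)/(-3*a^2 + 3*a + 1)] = 6*(3*(2*a - 1)^2*(9*a - 2) + (27*a - 11)*(-3*a^2 + 3*a + 1))/(-3*a^2 + 3*a + 1)^3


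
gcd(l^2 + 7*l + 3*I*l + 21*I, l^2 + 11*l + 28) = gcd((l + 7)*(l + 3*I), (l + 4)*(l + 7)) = l + 7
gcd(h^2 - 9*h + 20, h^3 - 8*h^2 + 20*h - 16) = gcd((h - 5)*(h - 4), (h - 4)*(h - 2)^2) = h - 4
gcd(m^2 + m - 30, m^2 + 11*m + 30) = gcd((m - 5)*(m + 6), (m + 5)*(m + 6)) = m + 6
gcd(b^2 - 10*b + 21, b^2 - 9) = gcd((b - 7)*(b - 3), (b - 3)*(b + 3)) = b - 3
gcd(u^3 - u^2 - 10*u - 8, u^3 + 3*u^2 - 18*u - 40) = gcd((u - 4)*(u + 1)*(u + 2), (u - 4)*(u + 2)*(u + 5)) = u^2 - 2*u - 8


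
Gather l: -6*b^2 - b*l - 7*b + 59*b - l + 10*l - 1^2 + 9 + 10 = -6*b^2 + 52*b + l*(9 - b) + 18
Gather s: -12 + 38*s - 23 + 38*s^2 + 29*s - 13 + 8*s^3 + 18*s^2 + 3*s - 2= 8*s^3 + 56*s^2 + 70*s - 50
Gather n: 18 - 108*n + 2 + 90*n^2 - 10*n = 90*n^2 - 118*n + 20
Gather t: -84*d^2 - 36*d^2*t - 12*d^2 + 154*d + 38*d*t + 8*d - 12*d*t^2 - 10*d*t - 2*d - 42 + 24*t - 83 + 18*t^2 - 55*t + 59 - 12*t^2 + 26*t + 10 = -96*d^2 + 160*d + t^2*(6 - 12*d) + t*(-36*d^2 + 28*d - 5) - 56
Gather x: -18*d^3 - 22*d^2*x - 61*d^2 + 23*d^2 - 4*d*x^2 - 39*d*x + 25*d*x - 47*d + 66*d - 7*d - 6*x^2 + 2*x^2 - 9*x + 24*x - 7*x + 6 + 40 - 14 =-18*d^3 - 38*d^2 + 12*d + x^2*(-4*d - 4) + x*(-22*d^2 - 14*d + 8) + 32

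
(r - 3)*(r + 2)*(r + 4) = r^3 + 3*r^2 - 10*r - 24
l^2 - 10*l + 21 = (l - 7)*(l - 3)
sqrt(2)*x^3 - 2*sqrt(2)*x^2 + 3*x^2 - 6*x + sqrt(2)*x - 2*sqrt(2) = (x - 2)*(x + sqrt(2))*(sqrt(2)*x + 1)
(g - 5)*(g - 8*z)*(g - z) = g^3 - 9*g^2*z - 5*g^2 + 8*g*z^2 + 45*g*z - 40*z^2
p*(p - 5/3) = p^2 - 5*p/3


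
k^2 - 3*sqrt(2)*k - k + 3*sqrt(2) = (k - 1)*(k - 3*sqrt(2))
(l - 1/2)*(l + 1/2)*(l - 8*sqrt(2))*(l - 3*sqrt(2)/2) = l^4 - 19*sqrt(2)*l^3/2 + 95*l^2/4 + 19*sqrt(2)*l/8 - 6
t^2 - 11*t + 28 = (t - 7)*(t - 4)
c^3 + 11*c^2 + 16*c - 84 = (c - 2)*(c + 6)*(c + 7)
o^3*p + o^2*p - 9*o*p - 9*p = (o - 3)*(o + 3)*(o*p + p)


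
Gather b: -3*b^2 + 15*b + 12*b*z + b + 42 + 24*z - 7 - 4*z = -3*b^2 + b*(12*z + 16) + 20*z + 35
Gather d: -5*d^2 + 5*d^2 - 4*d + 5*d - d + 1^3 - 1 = 0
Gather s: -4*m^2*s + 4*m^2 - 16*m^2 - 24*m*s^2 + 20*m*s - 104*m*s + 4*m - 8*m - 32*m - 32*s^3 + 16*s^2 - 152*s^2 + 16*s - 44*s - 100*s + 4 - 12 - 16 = -12*m^2 - 36*m - 32*s^3 + s^2*(-24*m - 136) + s*(-4*m^2 - 84*m - 128) - 24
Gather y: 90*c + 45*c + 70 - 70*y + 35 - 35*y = 135*c - 105*y + 105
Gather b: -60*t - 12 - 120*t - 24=-180*t - 36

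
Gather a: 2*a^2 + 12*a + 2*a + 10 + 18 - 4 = 2*a^2 + 14*a + 24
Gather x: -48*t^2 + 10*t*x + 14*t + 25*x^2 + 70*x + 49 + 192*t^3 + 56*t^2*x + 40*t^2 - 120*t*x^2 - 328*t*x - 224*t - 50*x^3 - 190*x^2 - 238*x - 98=192*t^3 - 8*t^2 - 210*t - 50*x^3 + x^2*(-120*t - 165) + x*(56*t^2 - 318*t - 168) - 49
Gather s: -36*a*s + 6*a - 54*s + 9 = 6*a + s*(-36*a - 54) + 9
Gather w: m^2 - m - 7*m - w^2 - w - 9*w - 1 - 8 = m^2 - 8*m - w^2 - 10*w - 9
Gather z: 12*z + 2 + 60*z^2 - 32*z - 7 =60*z^2 - 20*z - 5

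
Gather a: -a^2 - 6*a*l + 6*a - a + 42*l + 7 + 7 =-a^2 + a*(5 - 6*l) + 42*l + 14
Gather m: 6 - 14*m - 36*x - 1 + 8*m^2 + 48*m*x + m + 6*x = 8*m^2 + m*(48*x - 13) - 30*x + 5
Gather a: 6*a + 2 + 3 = 6*a + 5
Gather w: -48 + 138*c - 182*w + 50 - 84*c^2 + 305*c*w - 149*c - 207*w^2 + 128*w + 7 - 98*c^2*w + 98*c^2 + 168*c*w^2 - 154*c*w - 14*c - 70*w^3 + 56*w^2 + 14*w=14*c^2 - 25*c - 70*w^3 + w^2*(168*c - 151) + w*(-98*c^2 + 151*c - 40) + 9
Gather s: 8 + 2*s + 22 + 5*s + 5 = 7*s + 35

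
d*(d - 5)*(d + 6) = d^3 + d^2 - 30*d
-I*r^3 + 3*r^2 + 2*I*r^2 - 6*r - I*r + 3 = (r - 1)*(r + 3*I)*(-I*r + I)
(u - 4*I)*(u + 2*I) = u^2 - 2*I*u + 8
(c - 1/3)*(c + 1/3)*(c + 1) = c^3 + c^2 - c/9 - 1/9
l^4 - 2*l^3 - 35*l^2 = l^2*(l - 7)*(l + 5)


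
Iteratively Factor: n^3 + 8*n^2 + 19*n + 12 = (n + 4)*(n^2 + 4*n + 3) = (n + 1)*(n + 4)*(n + 3)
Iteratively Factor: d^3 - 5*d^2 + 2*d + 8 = (d - 4)*(d^2 - d - 2) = (d - 4)*(d - 2)*(d + 1)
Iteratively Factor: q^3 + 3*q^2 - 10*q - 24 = (q - 3)*(q^2 + 6*q + 8) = (q - 3)*(q + 4)*(q + 2)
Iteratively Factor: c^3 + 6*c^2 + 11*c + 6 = (c + 3)*(c^2 + 3*c + 2) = (c + 1)*(c + 3)*(c + 2)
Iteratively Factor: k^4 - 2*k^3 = (k)*(k^3 - 2*k^2) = k*(k - 2)*(k^2) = k^2*(k - 2)*(k)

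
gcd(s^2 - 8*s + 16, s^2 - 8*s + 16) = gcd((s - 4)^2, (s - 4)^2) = s^2 - 8*s + 16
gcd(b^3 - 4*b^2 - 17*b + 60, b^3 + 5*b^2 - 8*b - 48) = b^2 + b - 12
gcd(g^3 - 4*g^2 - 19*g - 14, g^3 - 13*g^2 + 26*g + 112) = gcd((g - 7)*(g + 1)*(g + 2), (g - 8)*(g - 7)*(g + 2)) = g^2 - 5*g - 14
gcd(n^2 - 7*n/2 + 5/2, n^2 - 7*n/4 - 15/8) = n - 5/2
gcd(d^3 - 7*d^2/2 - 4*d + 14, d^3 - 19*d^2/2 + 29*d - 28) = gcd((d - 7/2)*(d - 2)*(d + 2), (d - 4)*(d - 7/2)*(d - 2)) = d^2 - 11*d/2 + 7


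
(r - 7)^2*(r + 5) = r^3 - 9*r^2 - 21*r + 245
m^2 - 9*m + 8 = (m - 8)*(m - 1)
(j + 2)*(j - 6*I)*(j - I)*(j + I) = j^4 + 2*j^3 - 6*I*j^3 + j^2 - 12*I*j^2 + 2*j - 6*I*j - 12*I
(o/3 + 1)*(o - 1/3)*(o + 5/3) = o^3/3 + 13*o^2/9 + 31*o/27 - 5/9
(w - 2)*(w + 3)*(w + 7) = w^3 + 8*w^2 + w - 42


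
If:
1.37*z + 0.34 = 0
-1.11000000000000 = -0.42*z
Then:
No Solution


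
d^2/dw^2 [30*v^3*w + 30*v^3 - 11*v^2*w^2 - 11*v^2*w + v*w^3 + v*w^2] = 2*v*(-11*v + 3*w + 1)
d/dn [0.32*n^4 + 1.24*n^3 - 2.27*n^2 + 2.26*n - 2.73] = 1.28*n^3 + 3.72*n^2 - 4.54*n + 2.26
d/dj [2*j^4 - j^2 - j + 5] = 8*j^3 - 2*j - 1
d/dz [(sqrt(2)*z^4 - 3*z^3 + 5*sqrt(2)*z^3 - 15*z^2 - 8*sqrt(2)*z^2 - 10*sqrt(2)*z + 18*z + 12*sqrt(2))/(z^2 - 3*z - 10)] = (2*sqrt(2)*z^5 - 4*sqrt(2)*z^4 - 3*z^4 - 70*sqrt(2)*z^3 + 18*z^3 - 116*sqrt(2)*z^2 + 117*z^2 + 136*sqrt(2)*z + 300*z - 180 + 136*sqrt(2))/(z^4 - 6*z^3 - 11*z^2 + 60*z + 100)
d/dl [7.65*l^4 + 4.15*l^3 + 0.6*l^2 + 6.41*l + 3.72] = 30.6*l^3 + 12.45*l^2 + 1.2*l + 6.41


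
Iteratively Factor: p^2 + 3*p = (p)*(p + 3)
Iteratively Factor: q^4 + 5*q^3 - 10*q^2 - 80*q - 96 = (q + 2)*(q^3 + 3*q^2 - 16*q - 48) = (q + 2)*(q + 4)*(q^2 - q - 12) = (q - 4)*(q + 2)*(q + 4)*(q + 3)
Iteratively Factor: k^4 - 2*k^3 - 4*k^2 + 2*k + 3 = (k + 1)*(k^3 - 3*k^2 - k + 3) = (k + 1)^2*(k^2 - 4*k + 3) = (k - 3)*(k + 1)^2*(k - 1)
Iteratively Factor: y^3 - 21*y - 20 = (y + 1)*(y^2 - y - 20) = (y + 1)*(y + 4)*(y - 5)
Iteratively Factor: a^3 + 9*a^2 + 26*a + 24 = (a + 3)*(a^2 + 6*a + 8) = (a + 2)*(a + 3)*(a + 4)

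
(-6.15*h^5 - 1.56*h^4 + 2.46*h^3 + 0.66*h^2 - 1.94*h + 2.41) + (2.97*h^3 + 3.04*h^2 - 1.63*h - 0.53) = -6.15*h^5 - 1.56*h^4 + 5.43*h^3 + 3.7*h^2 - 3.57*h + 1.88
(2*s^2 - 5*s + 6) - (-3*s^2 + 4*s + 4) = 5*s^2 - 9*s + 2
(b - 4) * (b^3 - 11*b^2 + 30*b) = b^4 - 15*b^3 + 74*b^2 - 120*b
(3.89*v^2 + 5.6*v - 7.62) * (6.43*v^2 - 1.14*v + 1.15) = 25.0127*v^4 + 31.5734*v^3 - 50.9071*v^2 + 15.1268*v - 8.763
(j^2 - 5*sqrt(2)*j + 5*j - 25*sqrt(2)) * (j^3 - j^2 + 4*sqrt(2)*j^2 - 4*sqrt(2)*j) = j^5 - sqrt(2)*j^4 + 4*j^4 - 45*j^3 - 4*sqrt(2)*j^3 - 160*j^2 + 5*sqrt(2)*j^2 + 200*j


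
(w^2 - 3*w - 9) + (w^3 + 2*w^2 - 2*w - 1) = w^3 + 3*w^2 - 5*w - 10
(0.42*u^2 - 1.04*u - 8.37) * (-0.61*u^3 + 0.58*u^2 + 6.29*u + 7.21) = -0.2562*u^5 + 0.878*u^4 + 7.1443*u^3 - 8.368*u^2 - 60.1457*u - 60.3477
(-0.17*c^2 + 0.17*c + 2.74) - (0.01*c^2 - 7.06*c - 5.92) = -0.18*c^2 + 7.23*c + 8.66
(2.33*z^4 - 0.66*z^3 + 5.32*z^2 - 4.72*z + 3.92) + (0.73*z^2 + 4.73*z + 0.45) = 2.33*z^4 - 0.66*z^3 + 6.05*z^2 + 0.0100000000000007*z + 4.37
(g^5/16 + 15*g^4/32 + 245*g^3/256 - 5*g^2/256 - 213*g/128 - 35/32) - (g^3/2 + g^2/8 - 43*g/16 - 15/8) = g^5/16 + 15*g^4/32 + 117*g^3/256 - 37*g^2/256 + 131*g/128 + 25/32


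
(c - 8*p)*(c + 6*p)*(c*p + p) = c^3*p - 2*c^2*p^2 + c^2*p - 48*c*p^3 - 2*c*p^2 - 48*p^3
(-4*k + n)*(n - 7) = -4*k*n + 28*k + n^2 - 7*n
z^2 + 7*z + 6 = (z + 1)*(z + 6)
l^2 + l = l*(l + 1)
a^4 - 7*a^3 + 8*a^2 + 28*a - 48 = (a - 4)*(a - 3)*(a - 2)*(a + 2)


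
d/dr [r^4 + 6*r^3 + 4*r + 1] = 4*r^3 + 18*r^2 + 4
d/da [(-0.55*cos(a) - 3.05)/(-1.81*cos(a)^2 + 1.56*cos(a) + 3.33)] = (0.9955*cos(a)^2 + 11.041*cos(a) - 2.9265)*sin(a)/(3.2761*cos(a)^4 - 5.6472*cos(a)^3 - 9.621*cos(a)^2 + 10.3896*cos(a) + 11.0889)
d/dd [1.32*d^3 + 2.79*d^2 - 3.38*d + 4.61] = 3.96*d^2 + 5.58*d - 3.38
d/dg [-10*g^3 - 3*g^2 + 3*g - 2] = -30*g^2 - 6*g + 3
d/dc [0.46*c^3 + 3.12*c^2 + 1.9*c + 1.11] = 1.38*c^2 + 6.24*c + 1.9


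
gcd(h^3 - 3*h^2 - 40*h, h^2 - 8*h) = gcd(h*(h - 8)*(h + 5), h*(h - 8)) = h^2 - 8*h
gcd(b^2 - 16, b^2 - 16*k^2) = 1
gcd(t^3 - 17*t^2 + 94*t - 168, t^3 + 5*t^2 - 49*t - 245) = t - 7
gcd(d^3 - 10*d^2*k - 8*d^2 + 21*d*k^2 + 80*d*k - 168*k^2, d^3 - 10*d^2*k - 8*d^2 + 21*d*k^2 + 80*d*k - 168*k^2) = d^3 - 10*d^2*k - 8*d^2 + 21*d*k^2 + 80*d*k - 168*k^2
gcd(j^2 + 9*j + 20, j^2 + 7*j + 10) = j + 5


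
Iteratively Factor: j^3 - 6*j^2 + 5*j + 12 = (j - 4)*(j^2 - 2*j - 3) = (j - 4)*(j - 3)*(j + 1)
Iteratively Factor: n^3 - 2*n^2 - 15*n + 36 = (n - 3)*(n^2 + n - 12) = (n - 3)*(n + 4)*(n - 3)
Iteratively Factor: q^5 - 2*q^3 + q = (q - 1)*(q^4 + q^3 - q^2 - q) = (q - 1)^2*(q^3 + 2*q^2 + q) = q*(q - 1)^2*(q^2 + 2*q + 1) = q*(q - 1)^2*(q + 1)*(q + 1)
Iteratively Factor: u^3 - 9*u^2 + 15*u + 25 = (u + 1)*(u^2 - 10*u + 25) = (u - 5)*(u + 1)*(u - 5)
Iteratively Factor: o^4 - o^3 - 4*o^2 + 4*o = (o - 1)*(o^3 - 4*o) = (o - 1)*(o + 2)*(o^2 - 2*o) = o*(o - 1)*(o + 2)*(o - 2)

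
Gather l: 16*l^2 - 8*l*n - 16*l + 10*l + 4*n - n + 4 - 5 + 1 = 16*l^2 + l*(-8*n - 6) + 3*n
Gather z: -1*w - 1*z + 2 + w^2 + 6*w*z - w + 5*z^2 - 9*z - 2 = w^2 - 2*w + 5*z^2 + z*(6*w - 10)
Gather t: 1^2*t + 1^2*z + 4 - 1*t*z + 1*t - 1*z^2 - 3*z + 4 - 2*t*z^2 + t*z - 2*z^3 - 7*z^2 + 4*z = t*(2 - 2*z^2) - 2*z^3 - 8*z^2 + 2*z + 8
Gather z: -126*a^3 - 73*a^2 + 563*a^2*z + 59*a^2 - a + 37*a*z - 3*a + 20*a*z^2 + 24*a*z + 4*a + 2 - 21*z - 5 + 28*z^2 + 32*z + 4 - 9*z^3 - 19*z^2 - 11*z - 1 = -126*a^3 - 14*a^2 - 9*z^3 + z^2*(20*a + 9) + z*(563*a^2 + 61*a)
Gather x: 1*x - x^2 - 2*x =-x^2 - x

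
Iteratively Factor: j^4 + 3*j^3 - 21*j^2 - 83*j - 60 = (j + 4)*(j^3 - j^2 - 17*j - 15) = (j + 1)*(j + 4)*(j^2 - 2*j - 15) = (j + 1)*(j + 3)*(j + 4)*(j - 5)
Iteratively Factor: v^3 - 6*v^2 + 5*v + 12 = (v + 1)*(v^2 - 7*v + 12) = (v - 3)*(v + 1)*(v - 4)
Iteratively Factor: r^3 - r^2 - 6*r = (r - 3)*(r^2 + 2*r) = r*(r - 3)*(r + 2)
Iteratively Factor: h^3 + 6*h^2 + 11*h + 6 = (h + 3)*(h^2 + 3*h + 2) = (h + 2)*(h + 3)*(h + 1)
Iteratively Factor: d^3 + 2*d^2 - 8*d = (d)*(d^2 + 2*d - 8) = d*(d + 4)*(d - 2)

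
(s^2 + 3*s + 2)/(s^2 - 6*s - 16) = (s + 1)/(s - 8)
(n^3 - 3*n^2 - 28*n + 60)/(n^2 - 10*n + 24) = (n^2 + 3*n - 10)/(n - 4)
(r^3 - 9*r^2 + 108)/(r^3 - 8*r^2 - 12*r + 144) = (r + 3)/(r + 4)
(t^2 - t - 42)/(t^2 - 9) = (t^2 - t - 42)/(t^2 - 9)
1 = 1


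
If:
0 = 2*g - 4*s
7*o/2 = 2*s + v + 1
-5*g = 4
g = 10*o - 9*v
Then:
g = -4/5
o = 26/215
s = -2/5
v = 48/215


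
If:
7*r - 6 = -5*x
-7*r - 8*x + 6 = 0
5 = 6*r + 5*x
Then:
No Solution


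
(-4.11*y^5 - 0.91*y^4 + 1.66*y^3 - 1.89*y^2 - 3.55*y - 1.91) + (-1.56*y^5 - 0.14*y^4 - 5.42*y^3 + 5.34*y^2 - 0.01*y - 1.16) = -5.67*y^5 - 1.05*y^4 - 3.76*y^3 + 3.45*y^2 - 3.56*y - 3.07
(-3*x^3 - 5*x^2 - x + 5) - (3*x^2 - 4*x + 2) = -3*x^3 - 8*x^2 + 3*x + 3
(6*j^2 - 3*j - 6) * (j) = 6*j^3 - 3*j^2 - 6*j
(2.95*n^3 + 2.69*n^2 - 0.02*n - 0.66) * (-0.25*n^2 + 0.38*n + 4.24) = -0.7375*n^5 + 0.4485*n^4 + 13.5352*n^3 + 11.563*n^2 - 0.3356*n - 2.7984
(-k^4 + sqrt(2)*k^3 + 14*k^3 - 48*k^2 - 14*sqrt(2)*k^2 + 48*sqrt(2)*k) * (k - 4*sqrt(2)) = -k^5 + 5*sqrt(2)*k^4 + 14*k^4 - 70*sqrt(2)*k^3 - 56*k^3 + 112*k^2 + 240*sqrt(2)*k^2 - 384*k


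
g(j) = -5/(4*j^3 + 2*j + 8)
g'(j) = -5*(-12*j^2 - 2)/(4*j^3 + 2*j + 8)^2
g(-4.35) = 0.02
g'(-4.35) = 0.01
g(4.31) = -0.01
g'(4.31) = 0.01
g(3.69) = -0.02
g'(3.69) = 0.02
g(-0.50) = -0.77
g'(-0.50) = 0.59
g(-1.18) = 5.36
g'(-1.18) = 107.66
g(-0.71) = -0.97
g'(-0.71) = 1.52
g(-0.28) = -0.68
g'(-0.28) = 0.27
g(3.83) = -0.02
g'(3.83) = 0.02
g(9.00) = 0.00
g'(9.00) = 0.00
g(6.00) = -0.00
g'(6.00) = 0.00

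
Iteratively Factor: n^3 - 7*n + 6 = (n - 2)*(n^2 + 2*n - 3) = (n - 2)*(n - 1)*(n + 3)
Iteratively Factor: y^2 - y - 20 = (y - 5)*(y + 4)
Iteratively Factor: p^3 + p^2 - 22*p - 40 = (p - 5)*(p^2 + 6*p + 8) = (p - 5)*(p + 4)*(p + 2)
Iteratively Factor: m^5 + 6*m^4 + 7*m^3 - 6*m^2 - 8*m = (m + 1)*(m^4 + 5*m^3 + 2*m^2 - 8*m) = (m + 1)*(m + 4)*(m^3 + m^2 - 2*m) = (m - 1)*(m + 1)*(m + 4)*(m^2 + 2*m) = m*(m - 1)*(m + 1)*(m + 4)*(m + 2)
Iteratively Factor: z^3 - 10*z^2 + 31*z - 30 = (z - 5)*(z^2 - 5*z + 6) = (z - 5)*(z - 3)*(z - 2)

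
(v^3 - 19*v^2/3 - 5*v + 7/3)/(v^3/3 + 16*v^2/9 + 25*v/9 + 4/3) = 3*(3*v^2 - 22*v + 7)/(3*v^2 + 13*v + 12)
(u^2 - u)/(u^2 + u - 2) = u/(u + 2)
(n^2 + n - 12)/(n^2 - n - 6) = (n + 4)/(n + 2)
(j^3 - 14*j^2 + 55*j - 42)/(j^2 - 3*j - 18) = (j^2 - 8*j + 7)/(j + 3)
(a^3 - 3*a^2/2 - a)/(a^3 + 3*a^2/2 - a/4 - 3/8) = 4*a*(a - 2)/(4*a^2 + 4*a - 3)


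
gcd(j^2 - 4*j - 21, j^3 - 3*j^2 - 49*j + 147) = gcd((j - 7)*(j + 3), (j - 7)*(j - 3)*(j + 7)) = j - 7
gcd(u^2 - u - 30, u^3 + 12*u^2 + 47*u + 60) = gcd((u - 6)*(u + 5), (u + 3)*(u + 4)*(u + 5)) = u + 5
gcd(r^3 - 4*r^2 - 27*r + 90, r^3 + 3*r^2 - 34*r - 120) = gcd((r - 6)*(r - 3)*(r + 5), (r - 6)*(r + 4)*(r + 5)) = r^2 - r - 30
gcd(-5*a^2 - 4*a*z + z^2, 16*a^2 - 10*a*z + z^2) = 1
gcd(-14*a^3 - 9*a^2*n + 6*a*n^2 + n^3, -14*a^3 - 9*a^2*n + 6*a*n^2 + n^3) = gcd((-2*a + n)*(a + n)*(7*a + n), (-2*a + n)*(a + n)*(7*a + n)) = 14*a^3 + 9*a^2*n - 6*a*n^2 - n^3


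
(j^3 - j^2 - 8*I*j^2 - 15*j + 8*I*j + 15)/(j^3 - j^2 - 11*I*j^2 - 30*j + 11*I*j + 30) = (j - 3*I)/(j - 6*I)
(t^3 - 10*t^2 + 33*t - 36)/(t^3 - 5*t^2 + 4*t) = (t^2 - 6*t + 9)/(t*(t - 1))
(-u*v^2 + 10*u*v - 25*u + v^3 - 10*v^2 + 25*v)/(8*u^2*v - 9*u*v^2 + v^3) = (-v^2 + 10*v - 25)/(v*(8*u - v))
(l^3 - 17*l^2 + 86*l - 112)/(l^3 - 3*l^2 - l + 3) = (l^3 - 17*l^2 + 86*l - 112)/(l^3 - 3*l^2 - l + 3)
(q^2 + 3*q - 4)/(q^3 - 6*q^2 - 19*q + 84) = (q - 1)/(q^2 - 10*q + 21)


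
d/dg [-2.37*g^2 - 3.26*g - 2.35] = -4.74*g - 3.26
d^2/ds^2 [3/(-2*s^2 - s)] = 6*(2*s*(2*s + 1) - (4*s + 1)^2)/(s^3*(2*s + 1)^3)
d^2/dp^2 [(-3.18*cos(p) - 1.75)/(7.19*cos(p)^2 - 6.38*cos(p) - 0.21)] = (-1.3660295457491*(1 - cos(p)^2)^2 - 0.442280945757997*cos(p)^5 + 1.45497629414985*cos(p)^3 - 1.48031326408169*cos(p)^2 - 1.21240491722676*cos(p) + 1.7406079967848)/(-1.0*cos(p)^2 + 0.887343532684284*cos(p) + 0.0292072322670376)^3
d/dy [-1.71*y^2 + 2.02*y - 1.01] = 2.02 - 3.42*y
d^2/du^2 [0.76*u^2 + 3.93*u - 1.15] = 1.52000000000000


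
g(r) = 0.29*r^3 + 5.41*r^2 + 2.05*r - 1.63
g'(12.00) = 257.17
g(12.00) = 1303.13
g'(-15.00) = 35.50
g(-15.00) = 206.12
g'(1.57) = 21.18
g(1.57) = 16.05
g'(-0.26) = -0.70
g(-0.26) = -1.80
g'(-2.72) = -20.94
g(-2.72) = 26.98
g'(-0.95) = -7.44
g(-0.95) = 1.06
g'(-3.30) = -24.18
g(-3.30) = 40.10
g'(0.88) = 12.25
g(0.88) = 4.56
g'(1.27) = 17.19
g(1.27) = 10.29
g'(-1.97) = -15.89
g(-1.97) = 13.11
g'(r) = 0.87*r^2 + 10.82*r + 2.05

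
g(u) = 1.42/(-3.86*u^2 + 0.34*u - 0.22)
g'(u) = 1.42*(7.72*u - 0.34)/(-3.86*u^2 + 0.34*u - 0.22)^2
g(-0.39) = -1.51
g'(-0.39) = -5.39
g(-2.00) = -0.09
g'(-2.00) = -0.08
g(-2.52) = -0.06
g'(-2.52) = -0.04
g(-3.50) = -0.03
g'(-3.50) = -0.02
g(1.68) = -0.13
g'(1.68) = 0.16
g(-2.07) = -0.08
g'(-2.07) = -0.08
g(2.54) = -0.06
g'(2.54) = 0.05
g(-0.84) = -0.44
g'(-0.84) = -0.93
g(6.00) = -0.01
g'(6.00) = 0.00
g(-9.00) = -0.00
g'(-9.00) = -0.00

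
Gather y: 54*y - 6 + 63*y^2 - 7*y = 63*y^2 + 47*y - 6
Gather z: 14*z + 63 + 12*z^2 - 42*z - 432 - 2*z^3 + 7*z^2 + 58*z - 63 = -2*z^3 + 19*z^2 + 30*z - 432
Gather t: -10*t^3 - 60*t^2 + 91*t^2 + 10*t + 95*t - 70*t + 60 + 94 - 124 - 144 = -10*t^3 + 31*t^2 + 35*t - 114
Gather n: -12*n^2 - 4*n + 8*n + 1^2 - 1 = -12*n^2 + 4*n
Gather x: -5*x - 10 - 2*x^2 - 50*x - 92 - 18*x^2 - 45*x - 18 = -20*x^2 - 100*x - 120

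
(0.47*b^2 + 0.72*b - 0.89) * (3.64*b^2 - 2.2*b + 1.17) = 1.7108*b^4 + 1.5868*b^3 - 4.2737*b^2 + 2.8004*b - 1.0413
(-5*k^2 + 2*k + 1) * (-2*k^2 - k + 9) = 10*k^4 + k^3 - 49*k^2 + 17*k + 9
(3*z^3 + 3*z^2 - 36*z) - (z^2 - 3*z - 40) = 3*z^3 + 2*z^2 - 33*z + 40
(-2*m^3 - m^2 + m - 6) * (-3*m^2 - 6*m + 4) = 6*m^5 + 15*m^4 - 5*m^3 + 8*m^2 + 40*m - 24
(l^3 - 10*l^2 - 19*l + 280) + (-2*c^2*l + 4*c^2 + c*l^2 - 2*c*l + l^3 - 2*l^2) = -2*c^2*l + 4*c^2 + c*l^2 - 2*c*l + 2*l^3 - 12*l^2 - 19*l + 280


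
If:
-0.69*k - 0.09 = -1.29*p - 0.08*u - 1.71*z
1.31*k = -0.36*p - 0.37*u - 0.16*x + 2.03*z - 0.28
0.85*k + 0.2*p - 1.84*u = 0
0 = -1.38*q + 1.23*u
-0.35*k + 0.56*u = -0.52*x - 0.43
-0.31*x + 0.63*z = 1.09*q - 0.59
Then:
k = 16.61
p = -6.36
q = 6.22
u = 6.98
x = 2.83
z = 11.23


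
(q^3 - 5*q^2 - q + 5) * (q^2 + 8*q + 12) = q^5 + 3*q^4 - 29*q^3 - 63*q^2 + 28*q + 60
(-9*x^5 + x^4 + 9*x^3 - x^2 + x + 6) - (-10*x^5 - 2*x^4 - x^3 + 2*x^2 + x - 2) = x^5 + 3*x^4 + 10*x^3 - 3*x^2 + 8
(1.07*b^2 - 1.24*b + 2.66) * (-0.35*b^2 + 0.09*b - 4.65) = -0.3745*b^4 + 0.5303*b^3 - 6.0181*b^2 + 6.0054*b - 12.369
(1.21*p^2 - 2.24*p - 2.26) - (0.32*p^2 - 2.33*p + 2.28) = 0.89*p^2 + 0.0899999999999999*p - 4.54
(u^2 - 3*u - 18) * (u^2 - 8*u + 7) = u^4 - 11*u^3 + 13*u^2 + 123*u - 126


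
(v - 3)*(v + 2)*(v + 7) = v^3 + 6*v^2 - 13*v - 42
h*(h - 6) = h^2 - 6*h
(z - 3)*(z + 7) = z^2 + 4*z - 21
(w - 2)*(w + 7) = w^2 + 5*w - 14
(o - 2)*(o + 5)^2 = o^3 + 8*o^2 + 5*o - 50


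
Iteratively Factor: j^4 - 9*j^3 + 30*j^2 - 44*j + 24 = (j - 3)*(j^3 - 6*j^2 + 12*j - 8) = (j - 3)*(j - 2)*(j^2 - 4*j + 4) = (j - 3)*(j - 2)^2*(j - 2)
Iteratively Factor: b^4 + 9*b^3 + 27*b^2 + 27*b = (b + 3)*(b^3 + 6*b^2 + 9*b) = (b + 3)^2*(b^2 + 3*b) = (b + 3)^3*(b)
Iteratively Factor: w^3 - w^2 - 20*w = (w - 5)*(w^2 + 4*w) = w*(w - 5)*(w + 4)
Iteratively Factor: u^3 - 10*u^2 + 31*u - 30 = (u - 5)*(u^2 - 5*u + 6) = (u - 5)*(u - 3)*(u - 2)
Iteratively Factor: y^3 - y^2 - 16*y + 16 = (y - 4)*(y^2 + 3*y - 4) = (y - 4)*(y - 1)*(y + 4)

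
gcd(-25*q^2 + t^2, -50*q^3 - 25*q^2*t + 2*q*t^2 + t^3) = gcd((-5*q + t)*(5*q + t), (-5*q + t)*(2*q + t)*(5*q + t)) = 25*q^2 - t^2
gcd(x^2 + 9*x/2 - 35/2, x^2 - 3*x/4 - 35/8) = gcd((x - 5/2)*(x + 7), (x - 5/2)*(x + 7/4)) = x - 5/2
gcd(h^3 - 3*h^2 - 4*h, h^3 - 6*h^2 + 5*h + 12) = h^2 - 3*h - 4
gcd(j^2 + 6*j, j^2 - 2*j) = j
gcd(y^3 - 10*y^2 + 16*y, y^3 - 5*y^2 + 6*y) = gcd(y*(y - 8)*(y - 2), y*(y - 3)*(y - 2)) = y^2 - 2*y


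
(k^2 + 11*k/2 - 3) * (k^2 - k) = k^4 + 9*k^3/2 - 17*k^2/2 + 3*k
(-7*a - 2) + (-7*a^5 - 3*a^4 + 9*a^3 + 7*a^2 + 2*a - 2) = -7*a^5 - 3*a^4 + 9*a^3 + 7*a^2 - 5*a - 4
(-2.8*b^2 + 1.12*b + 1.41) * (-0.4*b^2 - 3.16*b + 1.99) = 1.12*b^4 + 8.4*b^3 - 9.6752*b^2 - 2.2268*b + 2.8059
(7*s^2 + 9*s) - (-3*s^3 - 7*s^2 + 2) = 3*s^3 + 14*s^2 + 9*s - 2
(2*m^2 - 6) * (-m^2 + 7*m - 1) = -2*m^4 + 14*m^3 + 4*m^2 - 42*m + 6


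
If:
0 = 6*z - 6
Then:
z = 1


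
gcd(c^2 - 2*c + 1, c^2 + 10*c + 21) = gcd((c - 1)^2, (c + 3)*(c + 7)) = 1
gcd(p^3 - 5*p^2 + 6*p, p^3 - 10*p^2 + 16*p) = p^2 - 2*p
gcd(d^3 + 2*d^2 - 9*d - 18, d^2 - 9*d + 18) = d - 3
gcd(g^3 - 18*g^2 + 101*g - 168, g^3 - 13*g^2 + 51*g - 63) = g^2 - 10*g + 21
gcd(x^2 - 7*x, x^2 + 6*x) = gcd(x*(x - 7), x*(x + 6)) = x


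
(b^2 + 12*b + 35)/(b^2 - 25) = (b + 7)/(b - 5)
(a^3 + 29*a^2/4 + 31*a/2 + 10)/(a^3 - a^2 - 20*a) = (4*a^2 + 13*a + 10)/(4*a*(a - 5))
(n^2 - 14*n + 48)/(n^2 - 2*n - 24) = (n - 8)/(n + 4)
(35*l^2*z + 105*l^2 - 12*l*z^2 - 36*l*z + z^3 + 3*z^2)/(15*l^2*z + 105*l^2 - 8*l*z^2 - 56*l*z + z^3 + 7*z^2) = (-7*l*z - 21*l + z^2 + 3*z)/(-3*l*z - 21*l + z^2 + 7*z)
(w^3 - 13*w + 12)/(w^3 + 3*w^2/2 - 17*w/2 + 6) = 2*(w - 3)/(2*w - 3)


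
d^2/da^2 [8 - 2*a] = 0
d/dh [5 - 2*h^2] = -4*h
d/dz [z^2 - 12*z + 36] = 2*z - 12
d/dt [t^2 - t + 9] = 2*t - 1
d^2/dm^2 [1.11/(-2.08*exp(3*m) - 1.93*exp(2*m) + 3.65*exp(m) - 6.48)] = (-1.11*(6.24*exp(2*m) + 3.86*exp(m) - 3.65)*(12.48*exp(2*m) + 7.72*exp(m) - 7.3)*exp(m) + (20.7792*exp(2*m) + 8.5692*exp(m) - 4.0515)*(2.08*exp(3*m) + 1.93*exp(2*m) - 3.65*exp(m) + 6.48))*exp(m)/(2.08*exp(3*m) + 1.93*exp(2*m) - 3.65*exp(m) + 6.48)^3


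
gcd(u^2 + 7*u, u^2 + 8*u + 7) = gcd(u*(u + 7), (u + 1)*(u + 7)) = u + 7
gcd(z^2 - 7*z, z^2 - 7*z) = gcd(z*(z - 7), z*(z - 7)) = z^2 - 7*z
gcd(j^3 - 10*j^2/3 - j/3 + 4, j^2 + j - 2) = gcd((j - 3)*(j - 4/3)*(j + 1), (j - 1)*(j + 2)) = 1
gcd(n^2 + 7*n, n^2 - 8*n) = n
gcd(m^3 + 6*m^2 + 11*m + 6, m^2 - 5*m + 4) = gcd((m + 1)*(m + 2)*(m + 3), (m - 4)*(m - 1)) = 1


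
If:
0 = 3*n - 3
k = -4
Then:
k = -4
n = 1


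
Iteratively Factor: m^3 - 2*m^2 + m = (m - 1)*(m^2 - m) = (m - 1)^2*(m)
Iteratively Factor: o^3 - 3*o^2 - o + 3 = (o - 1)*(o^2 - 2*o - 3) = (o - 3)*(o - 1)*(o + 1)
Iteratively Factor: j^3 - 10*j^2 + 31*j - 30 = (j - 3)*(j^2 - 7*j + 10) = (j - 5)*(j - 3)*(j - 2)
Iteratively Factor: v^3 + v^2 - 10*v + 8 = (v - 2)*(v^2 + 3*v - 4) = (v - 2)*(v + 4)*(v - 1)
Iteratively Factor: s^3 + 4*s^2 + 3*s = (s)*(s^2 + 4*s + 3) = s*(s + 3)*(s + 1)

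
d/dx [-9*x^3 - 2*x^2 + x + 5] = -27*x^2 - 4*x + 1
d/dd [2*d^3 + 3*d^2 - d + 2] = 6*d^2 + 6*d - 1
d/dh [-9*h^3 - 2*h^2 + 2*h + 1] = -27*h^2 - 4*h + 2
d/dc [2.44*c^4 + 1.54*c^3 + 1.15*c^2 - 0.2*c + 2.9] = 9.76*c^3 + 4.62*c^2 + 2.3*c - 0.2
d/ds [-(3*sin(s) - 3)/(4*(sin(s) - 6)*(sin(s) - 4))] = 3*(sin(s)^2 - 2*sin(s) - 14)*cos(s)/(4*(sin(s) - 6)^2*(sin(s) - 4)^2)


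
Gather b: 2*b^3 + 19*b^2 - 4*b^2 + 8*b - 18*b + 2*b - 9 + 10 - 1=2*b^3 + 15*b^2 - 8*b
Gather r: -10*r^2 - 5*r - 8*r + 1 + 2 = -10*r^2 - 13*r + 3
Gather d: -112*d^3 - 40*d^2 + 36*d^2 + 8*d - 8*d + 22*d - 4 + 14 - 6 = -112*d^3 - 4*d^2 + 22*d + 4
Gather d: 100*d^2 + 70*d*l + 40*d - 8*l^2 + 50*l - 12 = 100*d^2 + d*(70*l + 40) - 8*l^2 + 50*l - 12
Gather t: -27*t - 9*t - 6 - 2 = -36*t - 8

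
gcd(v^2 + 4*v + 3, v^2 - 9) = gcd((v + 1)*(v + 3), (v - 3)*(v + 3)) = v + 3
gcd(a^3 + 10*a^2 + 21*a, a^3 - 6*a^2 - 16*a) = a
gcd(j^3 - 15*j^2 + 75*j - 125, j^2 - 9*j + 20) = j - 5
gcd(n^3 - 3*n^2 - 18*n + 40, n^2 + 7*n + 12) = n + 4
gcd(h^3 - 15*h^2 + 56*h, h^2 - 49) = h - 7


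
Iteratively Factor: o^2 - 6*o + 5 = (o - 1)*(o - 5)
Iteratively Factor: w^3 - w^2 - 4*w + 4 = (w - 1)*(w^2 - 4) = (w - 1)*(w + 2)*(w - 2)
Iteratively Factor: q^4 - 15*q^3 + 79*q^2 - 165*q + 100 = (q - 5)*(q^3 - 10*q^2 + 29*q - 20) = (q - 5)^2*(q^2 - 5*q + 4) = (q - 5)^2*(q - 4)*(q - 1)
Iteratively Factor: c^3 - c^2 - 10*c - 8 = (c + 1)*(c^2 - 2*c - 8) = (c + 1)*(c + 2)*(c - 4)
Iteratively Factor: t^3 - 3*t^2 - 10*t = (t - 5)*(t^2 + 2*t) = (t - 5)*(t + 2)*(t)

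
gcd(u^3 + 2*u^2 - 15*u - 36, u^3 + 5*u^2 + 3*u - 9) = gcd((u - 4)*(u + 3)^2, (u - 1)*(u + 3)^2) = u^2 + 6*u + 9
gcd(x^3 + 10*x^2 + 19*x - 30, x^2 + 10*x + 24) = x + 6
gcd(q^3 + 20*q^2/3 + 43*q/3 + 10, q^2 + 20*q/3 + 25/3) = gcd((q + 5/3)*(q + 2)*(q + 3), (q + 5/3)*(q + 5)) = q + 5/3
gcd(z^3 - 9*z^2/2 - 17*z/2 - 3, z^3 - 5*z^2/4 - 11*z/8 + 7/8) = z + 1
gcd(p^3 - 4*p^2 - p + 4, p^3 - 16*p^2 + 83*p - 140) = p - 4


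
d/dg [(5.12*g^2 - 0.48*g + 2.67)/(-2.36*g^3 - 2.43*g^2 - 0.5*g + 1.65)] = (12.0832*g^4 - 2.2656*g^3 + 15.1772*g^2 + 29.8722*g + 0.543)/(5.5696*g^6 + 11.4696*g^5 + 8.2649*g^4 - 5.358*g^3 - 7.769*g^2 - 1.65*g + 2.7225)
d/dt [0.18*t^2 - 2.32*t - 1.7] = 0.36*t - 2.32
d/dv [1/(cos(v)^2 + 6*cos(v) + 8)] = 2*(cos(v) + 3)*sin(v)/(cos(v)^2 + 6*cos(v) + 8)^2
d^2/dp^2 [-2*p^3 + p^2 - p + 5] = 2 - 12*p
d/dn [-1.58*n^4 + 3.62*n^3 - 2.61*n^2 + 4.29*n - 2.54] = -6.32*n^3 + 10.86*n^2 - 5.22*n + 4.29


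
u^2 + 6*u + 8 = (u + 2)*(u + 4)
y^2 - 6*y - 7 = (y - 7)*(y + 1)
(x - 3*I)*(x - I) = x^2 - 4*I*x - 3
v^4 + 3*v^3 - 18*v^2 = v^2*(v - 3)*(v + 6)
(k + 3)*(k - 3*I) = k^2 + 3*k - 3*I*k - 9*I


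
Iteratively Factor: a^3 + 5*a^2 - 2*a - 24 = (a + 4)*(a^2 + a - 6) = (a - 2)*(a + 4)*(a + 3)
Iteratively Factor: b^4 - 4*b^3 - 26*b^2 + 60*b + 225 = (b + 3)*(b^3 - 7*b^2 - 5*b + 75) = (b - 5)*(b + 3)*(b^2 - 2*b - 15) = (b - 5)*(b + 3)^2*(b - 5)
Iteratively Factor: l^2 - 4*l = (l)*(l - 4)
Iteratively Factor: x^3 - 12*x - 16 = (x + 2)*(x^2 - 2*x - 8) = (x + 2)^2*(x - 4)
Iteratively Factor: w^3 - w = (w)*(w^2 - 1) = w*(w - 1)*(w + 1)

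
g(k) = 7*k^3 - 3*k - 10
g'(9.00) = 1698.00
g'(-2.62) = 141.15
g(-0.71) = -10.38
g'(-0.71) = 7.59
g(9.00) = 5066.00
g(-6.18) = -1643.66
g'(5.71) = 681.69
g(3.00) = 170.00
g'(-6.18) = 799.04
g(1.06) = -4.84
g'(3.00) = 186.00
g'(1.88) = 71.22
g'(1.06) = 20.60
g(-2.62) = -128.03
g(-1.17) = -17.70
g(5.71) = 1276.06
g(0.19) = -10.52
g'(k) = 21*k^2 - 3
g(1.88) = 30.87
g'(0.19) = -2.24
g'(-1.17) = 25.75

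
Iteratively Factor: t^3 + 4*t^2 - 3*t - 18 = (t + 3)*(t^2 + t - 6) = (t + 3)^2*(t - 2)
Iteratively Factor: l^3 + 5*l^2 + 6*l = (l + 3)*(l^2 + 2*l) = (l + 2)*(l + 3)*(l)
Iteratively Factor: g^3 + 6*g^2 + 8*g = (g)*(g^2 + 6*g + 8) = g*(g + 2)*(g + 4)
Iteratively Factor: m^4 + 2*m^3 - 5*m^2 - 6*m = (m + 3)*(m^3 - m^2 - 2*m) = (m - 2)*(m + 3)*(m^2 + m) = (m - 2)*(m + 1)*(m + 3)*(m)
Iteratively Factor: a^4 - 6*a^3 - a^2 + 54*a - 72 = (a - 3)*(a^3 - 3*a^2 - 10*a + 24) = (a - 3)*(a - 2)*(a^2 - a - 12) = (a - 3)*(a - 2)*(a + 3)*(a - 4)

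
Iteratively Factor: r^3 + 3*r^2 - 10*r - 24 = (r + 4)*(r^2 - r - 6) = (r + 2)*(r + 4)*(r - 3)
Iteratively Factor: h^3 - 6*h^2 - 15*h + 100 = (h + 4)*(h^2 - 10*h + 25) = (h - 5)*(h + 4)*(h - 5)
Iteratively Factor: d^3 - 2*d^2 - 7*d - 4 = (d - 4)*(d^2 + 2*d + 1) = (d - 4)*(d + 1)*(d + 1)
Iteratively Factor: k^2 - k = (k)*(k - 1)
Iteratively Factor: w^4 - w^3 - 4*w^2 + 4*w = (w + 2)*(w^3 - 3*w^2 + 2*w) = (w - 2)*(w + 2)*(w^2 - w) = (w - 2)*(w - 1)*(w + 2)*(w)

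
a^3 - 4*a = a*(a - 2)*(a + 2)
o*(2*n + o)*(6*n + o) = 12*n^2*o + 8*n*o^2 + o^3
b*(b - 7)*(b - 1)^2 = b^4 - 9*b^3 + 15*b^2 - 7*b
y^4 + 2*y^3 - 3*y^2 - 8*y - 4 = (y - 2)*(y + 1)^2*(y + 2)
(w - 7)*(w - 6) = w^2 - 13*w + 42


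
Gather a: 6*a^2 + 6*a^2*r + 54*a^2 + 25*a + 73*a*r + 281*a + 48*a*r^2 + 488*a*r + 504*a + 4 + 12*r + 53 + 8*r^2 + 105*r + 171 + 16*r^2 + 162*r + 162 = a^2*(6*r + 60) + a*(48*r^2 + 561*r + 810) + 24*r^2 + 279*r + 390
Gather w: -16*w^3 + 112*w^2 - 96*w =-16*w^3 + 112*w^2 - 96*w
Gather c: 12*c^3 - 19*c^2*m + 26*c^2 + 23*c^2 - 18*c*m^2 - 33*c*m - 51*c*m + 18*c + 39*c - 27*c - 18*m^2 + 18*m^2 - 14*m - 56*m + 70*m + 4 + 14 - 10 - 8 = 12*c^3 + c^2*(49 - 19*m) + c*(-18*m^2 - 84*m + 30)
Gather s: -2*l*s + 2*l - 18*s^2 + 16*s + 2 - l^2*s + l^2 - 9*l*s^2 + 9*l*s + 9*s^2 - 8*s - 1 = l^2 + 2*l + s^2*(-9*l - 9) + s*(-l^2 + 7*l + 8) + 1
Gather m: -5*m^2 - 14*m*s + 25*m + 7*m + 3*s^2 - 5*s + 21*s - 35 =-5*m^2 + m*(32 - 14*s) + 3*s^2 + 16*s - 35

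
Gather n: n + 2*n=3*n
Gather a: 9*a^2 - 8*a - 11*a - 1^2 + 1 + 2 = 9*a^2 - 19*a + 2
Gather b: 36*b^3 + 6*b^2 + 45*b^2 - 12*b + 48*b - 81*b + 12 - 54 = 36*b^3 + 51*b^2 - 45*b - 42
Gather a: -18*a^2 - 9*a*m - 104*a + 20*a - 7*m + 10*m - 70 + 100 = -18*a^2 + a*(-9*m - 84) + 3*m + 30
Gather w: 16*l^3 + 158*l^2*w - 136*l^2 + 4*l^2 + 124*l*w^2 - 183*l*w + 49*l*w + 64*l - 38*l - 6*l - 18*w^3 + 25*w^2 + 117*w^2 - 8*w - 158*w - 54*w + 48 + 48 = 16*l^3 - 132*l^2 + 20*l - 18*w^3 + w^2*(124*l + 142) + w*(158*l^2 - 134*l - 220) + 96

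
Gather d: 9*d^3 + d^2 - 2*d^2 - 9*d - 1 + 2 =9*d^3 - d^2 - 9*d + 1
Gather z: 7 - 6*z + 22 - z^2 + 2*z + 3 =-z^2 - 4*z + 32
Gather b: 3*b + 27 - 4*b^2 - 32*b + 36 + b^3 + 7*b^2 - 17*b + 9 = b^3 + 3*b^2 - 46*b + 72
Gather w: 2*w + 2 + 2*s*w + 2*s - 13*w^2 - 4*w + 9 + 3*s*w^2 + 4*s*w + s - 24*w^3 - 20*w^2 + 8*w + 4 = 3*s - 24*w^3 + w^2*(3*s - 33) + w*(6*s + 6) + 15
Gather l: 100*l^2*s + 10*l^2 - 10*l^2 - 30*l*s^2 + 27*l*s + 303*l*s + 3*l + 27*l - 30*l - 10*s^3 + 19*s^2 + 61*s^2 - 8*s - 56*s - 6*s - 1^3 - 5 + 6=100*l^2*s + l*(-30*s^2 + 330*s) - 10*s^3 + 80*s^2 - 70*s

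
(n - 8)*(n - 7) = n^2 - 15*n + 56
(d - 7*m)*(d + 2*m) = d^2 - 5*d*m - 14*m^2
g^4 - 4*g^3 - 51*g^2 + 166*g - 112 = (g - 8)*(g - 2)*(g - 1)*(g + 7)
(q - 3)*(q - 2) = q^2 - 5*q + 6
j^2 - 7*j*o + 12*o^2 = (j - 4*o)*(j - 3*o)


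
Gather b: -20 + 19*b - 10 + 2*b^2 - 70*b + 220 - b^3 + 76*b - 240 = -b^3 + 2*b^2 + 25*b - 50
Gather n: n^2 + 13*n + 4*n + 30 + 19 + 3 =n^2 + 17*n + 52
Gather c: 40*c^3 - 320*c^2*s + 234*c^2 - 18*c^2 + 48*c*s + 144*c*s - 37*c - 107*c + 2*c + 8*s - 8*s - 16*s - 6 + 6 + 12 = 40*c^3 + c^2*(216 - 320*s) + c*(192*s - 142) - 16*s + 12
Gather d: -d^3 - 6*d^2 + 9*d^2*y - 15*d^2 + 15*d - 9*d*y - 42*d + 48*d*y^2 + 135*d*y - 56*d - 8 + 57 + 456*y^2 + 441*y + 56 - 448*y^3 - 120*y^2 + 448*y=-d^3 + d^2*(9*y - 21) + d*(48*y^2 + 126*y - 83) - 448*y^3 + 336*y^2 + 889*y + 105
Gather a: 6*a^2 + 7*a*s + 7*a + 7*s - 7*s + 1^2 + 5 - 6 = 6*a^2 + a*(7*s + 7)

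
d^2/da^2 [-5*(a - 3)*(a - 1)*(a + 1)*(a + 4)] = -60*a^2 - 30*a + 130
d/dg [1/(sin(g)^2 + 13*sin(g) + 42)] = -(2*sin(g) + 13)*cos(g)/(sin(g)^2 + 13*sin(g) + 42)^2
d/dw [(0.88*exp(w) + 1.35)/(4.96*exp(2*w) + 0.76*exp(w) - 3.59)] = (-(0.88*exp(w) + 1.35)*(9.92*exp(w) + 0.76) + 4.3648*exp(2*w) + 0.6688*exp(w) - 3.1592)*exp(w)/(4.96*exp(2*w) + 0.76*exp(w) - 3.59)^2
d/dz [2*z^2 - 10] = 4*z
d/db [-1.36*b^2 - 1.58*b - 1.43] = -2.72*b - 1.58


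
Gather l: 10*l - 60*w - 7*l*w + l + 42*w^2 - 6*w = l*(11 - 7*w) + 42*w^2 - 66*w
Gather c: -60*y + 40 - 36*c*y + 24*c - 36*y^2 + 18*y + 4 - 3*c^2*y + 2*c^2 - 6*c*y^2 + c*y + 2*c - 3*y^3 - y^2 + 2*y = c^2*(2 - 3*y) + c*(-6*y^2 - 35*y + 26) - 3*y^3 - 37*y^2 - 40*y + 44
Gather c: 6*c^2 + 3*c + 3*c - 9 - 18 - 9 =6*c^2 + 6*c - 36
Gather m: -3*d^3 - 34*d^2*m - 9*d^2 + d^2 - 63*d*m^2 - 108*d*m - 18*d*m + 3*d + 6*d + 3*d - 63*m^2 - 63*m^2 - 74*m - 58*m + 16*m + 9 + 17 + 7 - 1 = -3*d^3 - 8*d^2 + 12*d + m^2*(-63*d - 126) + m*(-34*d^2 - 126*d - 116) + 32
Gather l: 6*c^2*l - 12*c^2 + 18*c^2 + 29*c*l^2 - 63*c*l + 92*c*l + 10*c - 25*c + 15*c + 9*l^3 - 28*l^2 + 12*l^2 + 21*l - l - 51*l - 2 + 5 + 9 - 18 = 6*c^2 + 9*l^3 + l^2*(29*c - 16) + l*(6*c^2 + 29*c - 31) - 6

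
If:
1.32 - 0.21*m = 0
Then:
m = 6.29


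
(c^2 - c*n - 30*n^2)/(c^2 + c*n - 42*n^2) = (c + 5*n)/(c + 7*n)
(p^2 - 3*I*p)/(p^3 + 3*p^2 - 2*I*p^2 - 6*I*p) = (p - 3*I)/(p^2 + p*(3 - 2*I) - 6*I)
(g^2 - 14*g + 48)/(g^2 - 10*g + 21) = (g^2 - 14*g + 48)/(g^2 - 10*g + 21)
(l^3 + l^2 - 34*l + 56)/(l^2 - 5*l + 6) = (l^2 + 3*l - 28)/(l - 3)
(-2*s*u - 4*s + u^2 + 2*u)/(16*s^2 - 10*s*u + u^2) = (-u - 2)/(8*s - u)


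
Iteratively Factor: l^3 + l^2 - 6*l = (l)*(l^2 + l - 6) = l*(l + 3)*(l - 2)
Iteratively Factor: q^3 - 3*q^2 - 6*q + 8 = (q - 4)*(q^2 + q - 2) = (q - 4)*(q + 2)*(q - 1)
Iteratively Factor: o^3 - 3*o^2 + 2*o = (o)*(o^2 - 3*o + 2) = o*(o - 1)*(o - 2)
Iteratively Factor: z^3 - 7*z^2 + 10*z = (z)*(z^2 - 7*z + 10) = z*(z - 2)*(z - 5)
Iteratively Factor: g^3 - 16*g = (g + 4)*(g^2 - 4*g) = g*(g + 4)*(g - 4)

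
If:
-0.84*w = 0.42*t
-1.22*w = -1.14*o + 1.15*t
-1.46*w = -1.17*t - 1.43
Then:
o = -0.36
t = -0.75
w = 0.38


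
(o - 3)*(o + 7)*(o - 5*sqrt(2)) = o^3 - 5*sqrt(2)*o^2 + 4*o^2 - 20*sqrt(2)*o - 21*o + 105*sqrt(2)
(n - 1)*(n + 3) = n^2 + 2*n - 3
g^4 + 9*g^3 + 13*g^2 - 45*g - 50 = (g - 2)*(g + 1)*(g + 5)^2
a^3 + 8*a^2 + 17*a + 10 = (a + 1)*(a + 2)*(a + 5)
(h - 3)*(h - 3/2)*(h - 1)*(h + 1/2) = h^4 - 5*h^3 + 25*h^2/4 - 9/4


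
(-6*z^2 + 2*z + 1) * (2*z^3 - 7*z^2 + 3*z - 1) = -12*z^5 + 46*z^4 - 30*z^3 + 5*z^2 + z - 1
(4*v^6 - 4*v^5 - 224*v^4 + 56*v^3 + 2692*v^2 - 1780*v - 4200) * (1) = 4*v^6 - 4*v^5 - 224*v^4 + 56*v^3 + 2692*v^2 - 1780*v - 4200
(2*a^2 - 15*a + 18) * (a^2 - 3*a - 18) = 2*a^4 - 21*a^3 + 27*a^2 + 216*a - 324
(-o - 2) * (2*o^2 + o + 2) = -2*o^3 - 5*o^2 - 4*o - 4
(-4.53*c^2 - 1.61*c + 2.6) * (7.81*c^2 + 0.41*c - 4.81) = -35.3793*c^4 - 14.4314*c^3 + 41.4352*c^2 + 8.8101*c - 12.506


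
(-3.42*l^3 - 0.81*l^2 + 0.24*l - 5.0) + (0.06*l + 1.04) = -3.42*l^3 - 0.81*l^2 + 0.3*l - 3.96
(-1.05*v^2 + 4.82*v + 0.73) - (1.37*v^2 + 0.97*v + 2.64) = -2.42*v^2 + 3.85*v - 1.91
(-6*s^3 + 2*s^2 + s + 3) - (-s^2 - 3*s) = -6*s^3 + 3*s^2 + 4*s + 3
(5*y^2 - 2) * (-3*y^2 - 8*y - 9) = -15*y^4 - 40*y^3 - 39*y^2 + 16*y + 18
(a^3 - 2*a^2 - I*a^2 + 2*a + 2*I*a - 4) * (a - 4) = a^4 - 6*a^3 - I*a^3 + 10*a^2 + 6*I*a^2 - 12*a - 8*I*a + 16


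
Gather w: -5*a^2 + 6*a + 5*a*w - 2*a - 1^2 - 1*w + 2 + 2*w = -5*a^2 + 4*a + w*(5*a + 1) + 1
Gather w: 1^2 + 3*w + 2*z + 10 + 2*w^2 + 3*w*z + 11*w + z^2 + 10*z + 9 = 2*w^2 + w*(3*z + 14) + z^2 + 12*z + 20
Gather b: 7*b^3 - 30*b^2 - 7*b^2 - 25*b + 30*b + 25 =7*b^3 - 37*b^2 + 5*b + 25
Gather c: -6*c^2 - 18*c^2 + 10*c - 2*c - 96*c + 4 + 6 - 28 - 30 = -24*c^2 - 88*c - 48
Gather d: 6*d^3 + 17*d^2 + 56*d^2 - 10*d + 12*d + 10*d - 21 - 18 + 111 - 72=6*d^3 + 73*d^2 + 12*d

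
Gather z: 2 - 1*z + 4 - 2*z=6 - 3*z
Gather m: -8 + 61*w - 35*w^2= -35*w^2 + 61*w - 8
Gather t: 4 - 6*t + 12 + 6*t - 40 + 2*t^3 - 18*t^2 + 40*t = 2*t^3 - 18*t^2 + 40*t - 24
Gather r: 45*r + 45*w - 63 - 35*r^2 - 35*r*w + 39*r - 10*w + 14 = -35*r^2 + r*(84 - 35*w) + 35*w - 49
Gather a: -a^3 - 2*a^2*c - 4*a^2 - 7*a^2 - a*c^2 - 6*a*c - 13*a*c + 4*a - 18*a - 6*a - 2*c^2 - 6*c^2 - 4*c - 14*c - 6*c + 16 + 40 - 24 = -a^3 + a^2*(-2*c - 11) + a*(-c^2 - 19*c - 20) - 8*c^2 - 24*c + 32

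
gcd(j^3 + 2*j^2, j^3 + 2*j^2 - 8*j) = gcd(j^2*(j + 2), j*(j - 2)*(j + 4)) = j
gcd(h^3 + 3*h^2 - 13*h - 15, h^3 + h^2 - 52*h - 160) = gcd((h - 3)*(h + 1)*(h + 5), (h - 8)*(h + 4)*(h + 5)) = h + 5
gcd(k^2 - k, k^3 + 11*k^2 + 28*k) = k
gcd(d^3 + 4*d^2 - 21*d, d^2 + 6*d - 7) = d + 7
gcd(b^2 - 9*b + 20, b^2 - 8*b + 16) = b - 4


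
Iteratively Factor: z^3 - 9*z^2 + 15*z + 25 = (z - 5)*(z^2 - 4*z - 5) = (z - 5)*(z + 1)*(z - 5)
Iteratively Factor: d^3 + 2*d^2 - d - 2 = (d + 1)*(d^2 + d - 2) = (d - 1)*(d + 1)*(d + 2)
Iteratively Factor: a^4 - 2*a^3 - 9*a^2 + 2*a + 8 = (a + 2)*(a^3 - 4*a^2 - a + 4) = (a - 1)*(a + 2)*(a^2 - 3*a - 4) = (a - 4)*(a - 1)*(a + 2)*(a + 1)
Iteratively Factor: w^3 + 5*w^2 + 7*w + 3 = (w + 1)*(w^2 + 4*w + 3) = (w + 1)*(w + 3)*(w + 1)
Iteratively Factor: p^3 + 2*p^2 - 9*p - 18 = (p + 2)*(p^2 - 9) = (p + 2)*(p + 3)*(p - 3)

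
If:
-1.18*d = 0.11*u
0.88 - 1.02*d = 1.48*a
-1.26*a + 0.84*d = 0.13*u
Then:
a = 0.43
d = 0.24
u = -2.59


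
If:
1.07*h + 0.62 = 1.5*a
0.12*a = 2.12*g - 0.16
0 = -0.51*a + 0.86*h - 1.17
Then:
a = 2.40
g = 0.21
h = 2.78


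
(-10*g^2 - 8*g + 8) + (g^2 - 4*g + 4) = -9*g^2 - 12*g + 12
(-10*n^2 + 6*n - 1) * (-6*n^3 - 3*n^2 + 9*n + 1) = 60*n^5 - 6*n^4 - 102*n^3 + 47*n^2 - 3*n - 1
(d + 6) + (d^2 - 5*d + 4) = d^2 - 4*d + 10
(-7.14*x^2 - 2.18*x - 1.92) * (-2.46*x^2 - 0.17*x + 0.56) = 17.5644*x^4 + 6.5766*x^3 + 1.0954*x^2 - 0.8944*x - 1.0752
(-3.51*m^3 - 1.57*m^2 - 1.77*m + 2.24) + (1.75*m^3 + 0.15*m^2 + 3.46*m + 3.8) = -1.76*m^3 - 1.42*m^2 + 1.69*m + 6.04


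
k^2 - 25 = (k - 5)*(k + 5)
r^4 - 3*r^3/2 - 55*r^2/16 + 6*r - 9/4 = (r - 2)*(r - 3/4)^2*(r + 2)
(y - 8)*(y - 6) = y^2 - 14*y + 48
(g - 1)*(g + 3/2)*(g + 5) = g^3 + 11*g^2/2 + g - 15/2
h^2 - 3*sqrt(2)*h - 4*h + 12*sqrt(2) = (h - 4)*(h - 3*sqrt(2))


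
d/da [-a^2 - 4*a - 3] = -2*a - 4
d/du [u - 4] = 1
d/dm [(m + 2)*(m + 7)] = 2*m + 9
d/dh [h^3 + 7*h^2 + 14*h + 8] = 3*h^2 + 14*h + 14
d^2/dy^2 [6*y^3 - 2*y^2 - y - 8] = 36*y - 4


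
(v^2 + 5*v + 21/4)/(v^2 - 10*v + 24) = (v^2 + 5*v + 21/4)/(v^2 - 10*v + 24)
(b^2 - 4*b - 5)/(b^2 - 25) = (b + 1)/(b + 5)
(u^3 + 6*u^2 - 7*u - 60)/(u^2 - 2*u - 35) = (u^2 + u - 12)/(u - 7)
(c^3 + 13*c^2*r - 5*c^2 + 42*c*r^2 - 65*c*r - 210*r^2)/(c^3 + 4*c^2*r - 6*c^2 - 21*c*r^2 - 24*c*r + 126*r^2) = (-c^2 - 6*c*r + 5*c + 30*r)/(-c^2 + 3*c*r + 6*c - 18*r)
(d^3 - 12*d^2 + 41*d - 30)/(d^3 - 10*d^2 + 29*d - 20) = (d - 6)/(d - 4)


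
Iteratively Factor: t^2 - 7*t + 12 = (t - 4)*(t - 3)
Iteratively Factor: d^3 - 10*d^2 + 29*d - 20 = (d - 1)*(d^2 - 9*d + 20) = (d - 4)*(d - 1)*(d - 5)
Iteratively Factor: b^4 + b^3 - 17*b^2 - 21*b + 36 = (b - 1)*(b^3 + 2*b^2 - 15*b - 36) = (b - 1)*(b + 3)*(b^2 - b - 12) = (b - 4)*(b - 1)*(b + 3)*(b + 3)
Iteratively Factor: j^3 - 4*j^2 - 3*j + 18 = (j - 3)*(j^2 - j - 6) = (j - 3)*(j + 2)*(j - 3)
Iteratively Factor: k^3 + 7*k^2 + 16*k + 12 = (k + 3)*(k^2 + 4*k + 4) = (k + 2)*(k + 3)*(k + 2)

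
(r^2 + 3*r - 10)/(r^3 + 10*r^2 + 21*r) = (r^2 + 3*r - 10)/(r*(r^2 + 10*r + 21))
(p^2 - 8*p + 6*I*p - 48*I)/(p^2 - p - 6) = (p^2 + p*(-8 + 6*I) - 48*I)/(p^2 - p - 6)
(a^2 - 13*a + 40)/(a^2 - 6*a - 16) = (a - 5)/(a + 2)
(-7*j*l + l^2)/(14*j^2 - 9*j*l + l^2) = -l/(2*j - l)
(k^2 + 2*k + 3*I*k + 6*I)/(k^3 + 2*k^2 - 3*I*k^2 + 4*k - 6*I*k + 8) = (k + 3*I)/(k^2 - 3*I*k + 4)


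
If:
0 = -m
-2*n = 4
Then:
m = 0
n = -2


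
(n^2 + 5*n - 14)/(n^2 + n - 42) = (n - 2)/(n - 6)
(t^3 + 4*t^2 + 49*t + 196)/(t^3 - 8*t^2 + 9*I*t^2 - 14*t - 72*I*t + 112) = (t^2 + t*(4 - 7*I) - 28*I)/(t^2 + 2*t*(-4 + I) - 16*I)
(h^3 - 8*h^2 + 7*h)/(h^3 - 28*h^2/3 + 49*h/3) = 3*(h - 1)/(3*h - 7)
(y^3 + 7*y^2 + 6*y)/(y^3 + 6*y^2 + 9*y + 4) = y*(y + 6)/(y^2 + 5*y + 4)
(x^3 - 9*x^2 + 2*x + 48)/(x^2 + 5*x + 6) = (x^2 - 11*x + 24)/(x + 3)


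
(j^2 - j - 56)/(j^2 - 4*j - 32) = (j + 7)/(j + 4)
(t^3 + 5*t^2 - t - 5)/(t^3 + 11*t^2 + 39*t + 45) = (t^2 - 1)/(t^2 + 6*t + 9)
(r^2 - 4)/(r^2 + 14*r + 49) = (r^2 - 4)/(r^2 + 14*r + 49)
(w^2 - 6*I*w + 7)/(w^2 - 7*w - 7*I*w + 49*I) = (w + I)/(w - 7)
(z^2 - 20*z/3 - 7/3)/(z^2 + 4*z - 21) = (3*z^2 - 20*z - 7)/(3*(z^2 + 4*z - 21))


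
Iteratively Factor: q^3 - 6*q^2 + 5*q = (q)*(q^2 - 6*q + 5) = q*(q - 5)*(q - 1)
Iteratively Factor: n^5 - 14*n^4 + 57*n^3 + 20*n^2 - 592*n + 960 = (n + 3)*(n^4 - 17*n^3 + 108*n^2 - 304*n + 320) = (n - 5)*(n + 3)*(n^3 - 12*n^2 + 48*n - 64) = (n - 5)*(n - 4)*(n + 3)*(n^2 - 8*n + 16) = (n - 5)*(n - 4)^2*(n + 3)*(n - 4)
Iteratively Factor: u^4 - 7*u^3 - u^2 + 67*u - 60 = (u + 3)*(u^3 - 10*u^2 + 29*u - 20) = (u - 4)*(u + 3)*(u^2 - 6*u + 5) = (u - 5)*(u - 4)*(u + 3)*(u - 1)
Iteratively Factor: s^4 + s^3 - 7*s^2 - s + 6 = (s - 1)*(s^3 + 2*s^2 - 5*s - 6) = (s - 1)*(s + 3)*(s^2 - s - 2) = (s - 1)*(s + 1)*(s + 3)*(s - 2)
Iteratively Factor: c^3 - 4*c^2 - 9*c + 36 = (c + 3)*(c^2 - 7*c + 12) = (c - 4)*(c + 3)*(c - 3)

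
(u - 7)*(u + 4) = u^2 - 3*u - 28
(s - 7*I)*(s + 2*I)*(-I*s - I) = -I*s^3 - 5*s^2 - I*s^2 - 5*s - 14*I*s - 14*I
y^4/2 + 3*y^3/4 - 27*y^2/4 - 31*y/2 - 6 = (y/2 + 1)*(y - 4)*(y + 1/2)*(y + 3)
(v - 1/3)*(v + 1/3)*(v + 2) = v^3 + 2*v^2 - v/9 - 2/9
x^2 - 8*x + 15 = (x - 5)*(x - 3)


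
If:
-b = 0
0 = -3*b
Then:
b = 0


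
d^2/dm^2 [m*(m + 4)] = 2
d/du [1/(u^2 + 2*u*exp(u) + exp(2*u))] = -(2*exp(u) + 2)/(u^3 + 3*u^2*exp(u) + 3*u*exp(2*u) + exp(3*u))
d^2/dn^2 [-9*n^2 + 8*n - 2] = -18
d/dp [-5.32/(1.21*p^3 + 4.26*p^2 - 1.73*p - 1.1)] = (19.3116*p^2 + 45.3264*p - 9.2036)/(1.21*p^3 + 4.26*p^2 - 1.73*p - 1.1)^2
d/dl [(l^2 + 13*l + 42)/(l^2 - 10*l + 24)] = (-23*l^2 - 36*l + 732)/(l^4 - 20*l^3 + 148*l^2 - 480*l + 576)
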